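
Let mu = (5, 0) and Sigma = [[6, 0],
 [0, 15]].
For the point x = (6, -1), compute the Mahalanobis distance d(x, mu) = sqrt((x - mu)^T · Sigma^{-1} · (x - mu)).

Step 1 — centre the observation: (x - mu) = (1, -1).

Step 2 — invert Sigma. det(Sigma) = 6·15 - (0)² = 90.
  Sigma^{-1} = (1/det) · [[d, -b], [-b, a]] = [[0.1667, 0],
 [0, 0.0667]].

Step 3 — form the quadratic (x - mu)^T · Sigma^{-1} · (x - mu):
  Sigma^{-1} · (x - mu) = (0.1667, -0.0667).
  (x - mu)^T · [Sigma^{-1} · (x - mu)] = (1)·(0.1667) + (-1)·(-0.0667) = 0.2333.

Step 4 — take square root: d = √(0.2333) ≈ 0.483.

d(x, mu) = √(0.2333) ≈ 0.483


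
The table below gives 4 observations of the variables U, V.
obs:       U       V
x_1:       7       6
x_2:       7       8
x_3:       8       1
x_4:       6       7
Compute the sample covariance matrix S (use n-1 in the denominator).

Step 1 — column means:
  mean(U) = (7 + 7 + 8 + 6) / 4 = 28/4 = 7
  mean(V) = (6 + 8 + 1 + 7) / 4 = 22/4 = 5.5

Step 2 — sample covariance S[i,j] = (1/(n-1)) · Σ_k (x_{k,i} - mean_i) · (x_{k,j} - mean_j), with n-1 = 3.
  S[U,U] = ((0)·(0) + (0)·(0) + (1)·(1) + (-1)·(-1)) / 3 = 2/3 = 0.6667
  S[U,V] = ((0)·(0.5) + (0)·(2.5) + (1)·(-4.5) + (-1)·(1.5)) / 3 = -6/3 = -2
  S[V,V] = ((0.5)·(0.5) + (2.5)·(2.5) + (-4.5)·(-4.5) + (1.5)·(1.5)) / 3 = 29/3 = 9.6667

S is symmetric (S[j,i] = S[i,j]). Assembling:

S = [[0.6667, -2],
 [-2, 9.6667]]


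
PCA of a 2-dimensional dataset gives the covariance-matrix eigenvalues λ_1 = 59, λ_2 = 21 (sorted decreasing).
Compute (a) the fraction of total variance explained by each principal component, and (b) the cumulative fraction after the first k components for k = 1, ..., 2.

Step 1 — total variance = trace(Sigma) = Σ λ_i = 59 + 21 = 80.

Step 2 — fraction explained by component i = λ_i / Σ λ:
  PC1: 59/80 = 0.7375
  PC2: 21/80 = 0.2625

Step 3 — cumulative fraction after k components = (λ_1 + ... + λ_k) / Σ λ:
  k = 1: 59/80 = 0.7375
  k = 2: (59 + 21)/80 = 80/80 = 1

Summary (fraction, with percent):

explained: PC1 0.7375 (73.75%), PC2 0.2625 (26.25%);  cumulative: 0.7375, 1


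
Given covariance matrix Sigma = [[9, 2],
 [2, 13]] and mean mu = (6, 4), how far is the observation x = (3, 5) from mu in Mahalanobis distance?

Step 1 — centre the observation: (x - mu) = (-3, 1).

Step 2 — invert Sigma. det(Sigma) = 9·13 - (2)² = 113.
  Sigma^{-1} = (1/det) · [[d, -b], [-b, a]] = [[0.115, -0.0177],
 [-0.0177, 0.0796]].

Step 3 — form the quadratic (x - mu)^T · Sigma^{-1} · (x - mu):
  Sigma^{-1} · (x - mu) = (-0.3628, 0.1327).
  (x - mu)^T · [Sigma^{-1} · (x - mu)] = (-3)·(-0.3628) + (1)·(0.1327) = 1.2212.

Step 4 — take square root: d = √(1.2212) ≈ 1.1051.

d(x, mu) = √(1.2212) ≈ 1.1051


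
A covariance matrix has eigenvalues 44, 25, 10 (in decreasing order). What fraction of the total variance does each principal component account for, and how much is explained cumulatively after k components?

Step 1 — total variance = trace(Sigma) = Σ λ_i = 44 + 25 + 10 = 79.

Step 2 — fraction explained by component i = λ_i / Σ λ:
  PC1: 44/79 = 0.557
  PC2: 25/79 = 0.3165
  PC3: 10/79 = 0.1266

Step 3 — cumulative fraction after k components = (λ_1 + ... + λ_k) / Σ λ:
  k = 1: 44/79 = 0.557
  k = 2: (44 + 25)/79 = 69/79 = 0.8734
  k = 3: (44 + 25 + 10)/79 = 79/79 = 1

Summary (fraction, with percent):

explained: PC1 0.557 (55.7%), PC2 0.3165 (31.65%), PC3 0.1266 (12.66%);  cumulative: 0.557, 0.8734, 1


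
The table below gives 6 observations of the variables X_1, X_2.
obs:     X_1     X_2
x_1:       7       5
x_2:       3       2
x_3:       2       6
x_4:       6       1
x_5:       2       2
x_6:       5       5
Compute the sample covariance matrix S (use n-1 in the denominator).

Step 1 — column means:
  mean(X_1) = (7 + 3 + 2 + 6 + 2 + 5) / 6 = 25/6 = 4.1667
  mean(X_2) = (5 + 2 + 6 + 1 + 2 + 5) / 6 = 21/6 = 3.5

Step 2 — sample covariance S[i,j] = (1/(n-1)) · Σ_k (x_{k,i} - mean_i) · (x_{k,j} - mean_j), with n-1 = 5.
  S[X_1,X_1] = ((2.8333)·(2.8333) + (-1.1667)·(-1.1667) + (-2.1667)·(-2.1667) + (1.8333)·(1.8333) + (-2.1667)·(-2.1667) + (0.8333)·(0.8333)) / 5 = 22.8333/5 = 4.5667
  S[X_1,X_2] = ((2.8333)·(1.5) + (-1.1667)·(-1.5) + (-2.1667)·(2.5) + (1.8333)·(-2.5) + (-2.1667)·(-1.5) + (0.8333)·(1.5)) / 5 = 0.5/5 = 0.1
  S[X_2,X_2] = ((1.5)·(1.5) + (-1.5)·(-1.5) + (2.5)·(2.5) + (-2.5)·(-2.5) + (-1.5)·(-1.5) + (1.5)·(1.5)) / 5 = 21.5/5 = 4.3

S is symmetric (S[j,i] = S[i,j]). Assembling:

S = [[4.5667, 0.1],
 [0.1, 4.3]]


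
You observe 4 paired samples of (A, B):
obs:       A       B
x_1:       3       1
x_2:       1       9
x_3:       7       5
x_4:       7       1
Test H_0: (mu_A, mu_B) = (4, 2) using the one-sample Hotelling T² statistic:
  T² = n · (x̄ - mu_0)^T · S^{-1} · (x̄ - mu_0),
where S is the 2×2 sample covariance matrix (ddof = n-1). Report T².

Step 1 — sample mean vector:
  mean(A) = (3 + 1 + 7 + 7) / 4 = 18/4 = 4.5
  mean(B) = (1 + 9 + 5 + 1) / 4 = 16/4 = 4
  x̄ = (4.5, 4),  deviation x̄ - mu_0 = (4.5, 4) - (4, 2) = (0.5, 2).

Step 2 — sample covariance matrix, S[i,j] = (1/(n-1)) · Σ_k (x_{k,i} - mean_i) · (x_{k,j} - mean_j), divisor n-1 = 3:
  S[A,A] = ((-1.5)·(-1.5) + (-3.5)·(-3.5) + (2.5)·(2.5) + (2.5)·(2.5)) / 3 = 27/3 = 9
  S[A,B] = ((-1.5)·(-3) + (-3.5)·(5) + (2.5)·(1) + (2.5)·(-3)) / 3 = -18/3 = -6
  S[B,B] = ((-3)·(-3) + (5)·(5) + (1)·(1) + (-3)·(-3)) / 3 = 44/3 = 14.6667
  S = [[9, -6],
 [-6, 14.6667]].

Step 3 — invert S. det(S) = 9·14.6667 - (-6)² = 96.
  S^{-1} = (1/det) · [[d, -b], [-b, a]] = [[0.1528, 0.0625],
 [0.0625, 0.0938]].

Step 4 — quadratic form (x̄ - mu_0)^T · S^{-1} · (x̄ - mu_0):
  S^{-1} · (x̄ - mu_0) = (0.2014, 0.2188),
  (x̄ - mu_0)^T · [...] = (0.5)·(0.2014) + (2)·(0.2188) = 0.5382.

Step 5 — scale by n: T² = 4 · 0.5382 = 2.1528.

T² ≈ 2.1528


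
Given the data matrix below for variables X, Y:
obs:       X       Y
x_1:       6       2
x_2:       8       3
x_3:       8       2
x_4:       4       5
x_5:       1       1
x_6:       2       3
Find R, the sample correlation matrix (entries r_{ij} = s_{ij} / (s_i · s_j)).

Step 1 — column means:
  mean(X) = (6 + 8 + 8 + 4 + 1 + 2) / 6 = 29/6 = 4.8333
  mean(Y) = (2 + 3 + 2 + 5 + 1 + 3) / 6 = 16/6 = 2.6667

Step 2 — sample variances and covariances s[i,j] = (1/(n-1)) · Σ_k (x_{k,i} - mean_i) · (x_{k,j} - mean_j), with n-1 = 5:
  s[X,X] = ((1.1667)·(1.1667) + (3.1667)·(3.1667) + (3.1667)·(3.1667) + (-0.8333)·(-0.8333) + (-3.8333)·(-3.8333) + (-2.8333)·(-2.8333)) / 5 = 44.8333/5 = 8.9667
  s[X,Y] = ((1.1667)·(-0.6667) + (3.1667)·(0.3333) + (3.1667)·(-0.6667) + (-0.8333)·(2.3333) + (-3.8333)·(-1.6667) + (-2.8333)·(0.3333)) / 5 = 1.6667/5 = 0.3333
  s[Y,Y] = ((-0.6667)·(-0.6667) + (0.3333)·(0.3333) + (-0.6667)·(-0.6667) + (2.3333)·(2.3333) + (-1.6667)·(-1.6667) + (0.3333)·(0.3333)) / 5 = 9.3333/5 = 1.8667
  Sample standard deviations s_i = √(s[i,i]):
  s(X) = √(8.9667) = 2.9944
  s(Y) = √(1.8667) = 1.3663

Step 3 — r_{ij} = s_{ij} / (s_i · s_j):
  r[X,X] = 1 (diagonal).
  r[X,Y] = 0.3333 / (2.9944 · 1.3663) = 0.3333 / 4.0912 = 0.0815
  r[Y,Y] = 1 (diagonal).

R is symmetric with unit diagonal. Assembling:

R = [[1, 0.0815],
 [0.0815, 1]]


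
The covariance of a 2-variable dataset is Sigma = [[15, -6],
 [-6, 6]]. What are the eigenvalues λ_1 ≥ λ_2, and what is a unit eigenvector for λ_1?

Step 1 — characteristic polynomial of 2×2 Sigma:
  det(Sigma - λI) = λ² - trace · λ + det = 0.
  trace = 15 + 6 = 21, det = 15·6 - (-6)² = 54.
Step 2 — discriminant:
  Δ = trace² - 4·det = 441 - 216 = 225.
Step 3 — eigenvalues:
  λ = (trace ± √Δ)/2 = (21 ± 15)/2,
  λ_1 = 18,  λ_2 = 3.

Step 4 — unit eigenvector for λ_1: solve (Sigma - λ_1 I)v = 0. First row:
  (15 - 18)·v_x + (-6)·v_y = 0, i.e. (-3)·v_x + (-6)·v_y = 0,
  so v ∝ (b, λ_1 - a) = (-6, 3); multiply by -1 so the first entry is positive: u = (6, -3).
  ||u|| = √((6)² + (-3)²) = √(45) ≈ 6.7082,
  v_1 = u/||u|| ≈ (0.8944, -0.4472) (||v_1|| = 1).

λ_1 = 18,  λ_2 = 3;  v_1 ≈ (0.8944, -0.4472)


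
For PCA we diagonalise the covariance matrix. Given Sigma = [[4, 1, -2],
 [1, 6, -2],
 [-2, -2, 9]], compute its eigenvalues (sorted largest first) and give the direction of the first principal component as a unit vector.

Step 1 — characteristic polynomial p(λ) = det(λI - Sigma) = λ³ - tr·λ² + c_1·λ - det, where tr = trace, c_1 = sum of the principal 2×2 minors, det = det(Sigma):
  tr = 4 + 6 + 9 = 19,
  c_1 = (4·6 - (1)²) + (4·9 - (-2)²) + (6·9 - (-2)²) = 23 + 32 + 50 = 105,
  det = 4·(6·9 - (-2)²) - (1)·((1)·9 - (-2)·(-2)) + (-2)·((1)·(-2) - 6·(-2)) = 4·(50) - (1)·(5) + (-2)·(10) = 175.
  So p(λ) = λ³ - 19λ² + 105λ - 175.
Step 2 — look for an integer root (rational root theorem: any rational root is an integer divisor of 175). Testing λ = 5:
  p(5) = 125 - 475 + 525 - 175 = 0  ✓
  Dividing out (λ - 5): p(λ) = (λ - 5)(λ² - 14λ + 35).
Step 3 — remaining eigenvalues from the quadratic λ² - 14λ + 35 = 0:
  Δ = 14² - 4·35 = 196 - 140 = 56,  λ = (14 ± √56)/2 = (14 ± 7.4833)/2 ≈ 10.7417 or 3.2583.
  Sorted: λ_1 = 10.7417,  λ_2 = 5,  λ_3 = 3.2583  (check: sum = 19 = tr ✓).

Step 4 — unit eigenvector for λ_1 ≈ 10.7417: v spans the null space of (Sigma - λ_1 I), whose rows are
  r_1 = (-6.7417, 1, -2),  r_2 = (1, -4.7417, -2),  r_3 = (-2, -2, -1.7417).
  v is orthogonal to every row, so take v ∝ r_1 × r_2 = ((1)·(-2) - (-2)·(-4.7417), (-2)·(1) - (-6.7417)·(-2), (-6.7417)·(-4.7417) - (1)·(1)) ≈ (-11.4833, -15.4833, 30.9666).
  Rescale (multiply by -1 so the first nonzero entry is positive): u = (11.4833, 15.4833, -30.9666).
  ||u|| = √((11.4833)² + (15.4833)² + (-30.9666)²) = √(1330.5317) ≈ 36.4765,  v_1 = u/||u|| ≈ (0.3148, 0.4245, -0.8489) (||v_1|| = 1).

λ_1 = 10.7417,  λ_2 = 5,  λ_3 = 3.2583;  v_1 ≈ (0.3148, 0.4245, -0.8489)


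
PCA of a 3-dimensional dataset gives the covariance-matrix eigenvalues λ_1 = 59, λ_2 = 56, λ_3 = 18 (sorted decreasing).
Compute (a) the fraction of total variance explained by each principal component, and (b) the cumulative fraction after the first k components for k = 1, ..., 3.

Step 1 — total variance = trace(Sigma) = Σ λ_i = 59 + 56 + 18 = 133.

Step 2 — fraction explained by component i = λ_i / Σ λ:
  PC1: 59/133 = 0.4436
  PC2: 56/133 = 0.4211
  PC3: 18/133 = 0.1353

Step 3 — cumulative fraction after k components = (λ_1 + ... + λ_k) / Σ λ:
  k = 1: 59/133 = 0.4436
  k = 2: (59 + 56)/133 = 115/133 = 0.8647
  k = 3: (59 + 56 + 18)/133 = 133/133 = 1

Summary (fraction, with percent):

explained: PC1 0.4436 (44.36%), PC2 0.4211 (42.11%), PC3 0.1353 (13.53%);  cumulative: 0.4436, 0.8647, 1


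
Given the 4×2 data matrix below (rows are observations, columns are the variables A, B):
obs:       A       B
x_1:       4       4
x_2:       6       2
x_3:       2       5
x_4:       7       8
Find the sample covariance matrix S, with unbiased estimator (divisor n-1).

Step 1 — column means:
  mean(A) = (4 + 6 + 2 + 7) / 4 = 19/4 = 4.75
  mean(B) = (4 + 2 + 5 + 8) / 4 = 19/4 = 4.75

Step 2 — sample covariance S[i,j] = (1/(n-1)) · Σ_k (x_{k,i} - mean_i) · (x_{k,j} - mean_j), with n-1 = 3.
  S[A,A] = ((-0.75)·(-0.75) + (1.25)·(1.25) + (-2.75)·(-2.75) + (2.25)·(2.25)) / 3 = 14.75/3 = 4.9167
  S[A,B] = ((-0.75)·(-0.75) + (1.25)·(-2.75) + (-2.75)·(0.25) + (2.25)·(3.25)) / 3 = 3.75/3 = 1.25
  S[B,B] = ((-0.75)·(-0.75) + (-2.75)·(-2.75) + (0.25)·(0.25) + (3.25)·(3.25)) / 3 = 18.75/3 = 6.25

S is symmetric (S[j,i] = S[i,j]). Assembling:

S = [[4.9167, 1.25],
 [1.25, 6.25]]


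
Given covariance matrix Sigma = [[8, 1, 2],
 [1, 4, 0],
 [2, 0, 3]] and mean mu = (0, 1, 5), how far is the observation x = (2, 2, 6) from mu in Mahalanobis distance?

Step 1 — centre the observation: (x - mu) = (2, 1, 1).

Step 2 — invert Sigma (cofactor / det for 3×3, or solve directly):
  Sigma^{-1} = [[0.1558, -0.039, -0.1039],
 [-0.039, 0.2597, 0.026],
 [-0.1039, 0.026, 0.4026]].

Step 3 — form the quadratic (x - mu)^T · Sigma^{-1} · (x - mu):
  Sigma^{-1} · (x - mu) = (0.1688, 0.2078, 0.2208).
  (x - mu)^T · [Sigma^{-1} · (x - mu)] = (2)·(0.1688) + (1)·(0.2078) + (1)·(0.2208) = 0.7662.

Step 4 — take square root: d = √(0.7662) ≈ 0.8753.

d(x, mu) = √(0.7662) ≈ 0.8753


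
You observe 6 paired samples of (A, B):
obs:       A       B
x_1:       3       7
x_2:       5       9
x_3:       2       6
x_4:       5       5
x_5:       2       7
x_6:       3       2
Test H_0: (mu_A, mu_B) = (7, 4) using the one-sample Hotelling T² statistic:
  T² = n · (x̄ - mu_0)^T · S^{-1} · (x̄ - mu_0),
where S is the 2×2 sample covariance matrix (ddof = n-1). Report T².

Step 1 — sample mean vector:
  mean(A) = (3 + 5 + 2 + 5 + 2 + 3) / 6 = 20/6 = 3.3333
  mean(B) = (7 + 9 + 6 + 5 + 7 + 2) / 6 = 36/6 = 6
  x̄ = (3.3333, 6),  deviation x̄ - mu_0 = (3.3333, 6) - (7, 4) = (-3.6667, 2).

Step 2 — sample covariance matrix, S[i,j] = (1/(n-1)) · Σ_k (x_{k,i} - mean_i) · (x_{k,j} - mean_j), divisor n-1 = 5:
  S[A,A] = ((-0.3333)·(-0.3333) + (1.6667)·(1.6667) + (-1.3333)·(-1.3333) + (1.6667)·(1.6667) + (-1.3333)·(-1.3333) + (-0.3333)·(-0.3333)) / 5 = 9.3333/5 = 1.8667
  S[A,B] = ((-0.3333)·(1) + (1.6667)·(3) + (-1.3333)·(0) + (1.6667)·(-1) + (-1.3333)·(1) + (-0.3333)·(-4)) / 5 = 3/5 = 0.6
  S[B,B] = ((1)·(1) + (3)·(3) + (0)·(0) + (-1)·(-1) + (1)·(1) + (-4)·(-4)) / 5 = 28/5 = 5.6
  S = [[1.8667, 0.6],
 [0.6, 5.6]].

Step 3 — invert S. det(S) = 1.8667·5.6 - (0.6)² = 10.0933.
  S^{-1} = (1/det) · [[d, -b], [-b, a]] = [[0.5548, -0.0594],
 [-0.0594, 0.1849]].

Step 4 — quadratic form (x̄ - mu_0)^T · S^{-1} · (x̄ - mu_0):
  S^{-1} · (x̄ - mu_0) = (-2.1532, 0.5878),
  (x̄ - mu_0)^T · [...] = (-3.6667)·(-2.1532) + (2)·(0.5878) = 9.0709.

Step 5 — scale by n: T² = 6 · 9.0709 = 54.4254.

T² ≈ 54.4254


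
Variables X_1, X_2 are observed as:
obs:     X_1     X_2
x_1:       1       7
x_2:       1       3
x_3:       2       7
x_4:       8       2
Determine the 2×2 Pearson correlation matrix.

Step 1 — column means:
  mean(X_1) = (1 + 1 + 2 + 8) / 4 = 12/4 = 3
  mean(X_2) = (7 + 3 + 7 + 2) / 4 = 19/4 = 4.75

Step 2 — sample variances and covariances s[i,j] = (1/(n-1)) · Σ_k (x_{k,i} - mean_i) · (x_{k,j} - mean_j), with n-1 = 3:
  s[X_1,X_1] = ((-2)·(-2) + (-2)·(-2) + (-1)·(-1) + (5)·(5)) / 3 = 34/3 = 11.3333
  s[X_1,X_2] = ((-2)·(2.25) + (-2)·(-1.75) + (-1)·(2.25) + (5)·(-2.75)) / 3 = -17/3 = -5.6667
  s[X_2,X_2] = ((2.25)·(2.25) + (-1.75)·(-1.75) + (2.25)·(2.25) + (-2.75)·(-2.75)) / 3 = 20.75/3 = 6.9167
  Sample standard deviations s_i = √(s[i,i]):
  s(X_1) = √(11.3333) = 3.3665
  s(X_2) = √(6.9167) = 2.63

Step 3 — r_{ij} = s_{ij} / (s_i · s_j):
  r[X_1,X_1] = 1 (diagonal).
  r[X_1,X_2] = -5.6667 / (3.3665 · 2.63) = -5.6667 / 8.8537 = -0.64
  r[X_2,X_2] = 1 (diagonal).

R is symmetric with unit diagonal. Assembling:

R = [[1, -0.64],
 [-0.64, 1]]


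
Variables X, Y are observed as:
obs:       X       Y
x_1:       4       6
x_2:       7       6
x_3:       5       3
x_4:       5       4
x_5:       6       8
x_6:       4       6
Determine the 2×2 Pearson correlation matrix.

Step 1 — column means:
  mean(X) = (4 + 7 + 5 + 5 + 6 + 4) / 6 = 31/6 = 5.1667
  mean(Y) = (6 + 6 + 3 + 4 + 8 + 6) / 6 = 33/6 = 5.5

Step 2 — sample variances and covariances s[i,j] = (1/(n-1)) · Σ_k (x_{k,i} - mean_i) · (x_{k,j} - mean_j), with n-1 = 5:
  s[X,X] = ((-1.1667)·(-1.1667) + (1.8333)·(1.8333) + (-0.1667)·(-0.1667) + (-0.1667)·(-0.1667) + (0.8333)·(0.8333) + (-1.1667)·(-1.1667)) / 5 = 6.8333/5 = 1.3667
  s[X,Y] = ((-1.1667)·(0.5) + (1.8333)·(0.5) + (-0.1667)·(-2.5) + (-0.1667)·(-1.5) + (0.8333)·(2.5) + (-1.1667)·(0.5)) / 5 = 2.5/5 = 0.5
  s[Y,Y] = ((0.5)·(0.5) + (0.5)·(0.5) + (-2.5)·(-2.5) + (-1.5)·(-1.5) + (2.5)·(2.5) + (0.5)·(0.5)) / 5 = 15.5/5 = 3.1
  Sample standard deviations s_i = √(s[i,i]):
  s(X) = √(1.3667) = 1.169
  s(Y) = √(3.1) = 1.7607

Step 3 — r_{ij} = s_{ij} / (s_i · s_j):
  r[X,X] = 1 (diagonal).
  r[X,Y] = 0.5 / (1.169 · 1.7607) = 0.5 / 2.0583 = 0.2429
  r[Y,Y] = 1 (diagonal).

R is symmetric with unit diagonal. Assembling:

R = [[1, 0.2429],
 [0.2429, 1]]


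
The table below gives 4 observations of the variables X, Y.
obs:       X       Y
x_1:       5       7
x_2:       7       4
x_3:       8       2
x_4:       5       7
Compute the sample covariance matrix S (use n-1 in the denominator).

Step 1 — column means:
  mean(X) = (5 + 7 + 8 + 5) / 4 = 25/4 = 6.25
  mean(Y) = (7 + 4 + 2 + 7) / 4 = 20/4 = 5

Step 2 — sample covariance S[i,j] = (1/(n-1)) · Σ_k (x_{k,i} - mean_i) · (x_{k,j} - mean_j), with n-1 = 3.
  S[X,X] = ((-1.25)·(-1.25) + (0.75)·(0.75) + (1.75)·(1.75) + (-1.25)·(-1.25)) / 3 = 6.75/3 = 2.25
  S[X,Y] = ((-1.25)·(2) + (0.75)·(-1) + (1.75)·(-3) + (-1.25)·(2)) / 3 = -11/3 = -3.6667
  S[Y,Y] = ((2)·(2) + (-1)·(-1) + (-3)·(-3) + (2)·(2)) / 3 = 18/3 = 6

S is symmetric (S[j,i] = S[i,j]). Assembling:

S = [[2.25, -3.6667],
 [-3.6667, 6]]


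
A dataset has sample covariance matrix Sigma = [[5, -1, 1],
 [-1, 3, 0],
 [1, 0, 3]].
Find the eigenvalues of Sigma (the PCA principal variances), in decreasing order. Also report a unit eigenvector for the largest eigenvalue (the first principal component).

Step 1 — characteristic polynomial p(λ) = det(λI - Sigma) = λ³ - tr·λ² + c_1·λ - det, where tr = trace, c_1 = sum of the principal 2×2 minors, det = det(Sigma):
  tr = 5 + 3 + 3 = 11,
  c_1 = (5·3 - (-1)²) + (5·3 - (1)²) + (3·3 - (0)²) = 14 + 14 + 9 = 37,
  det = 5·(3·3 - (0)²) - (-1)·((-1)·3 - (0)·(1)) + (1)·((-1)·(0) - 3·(1)) = 5·(9) - (-1)·(-3) + (1)·(-3) = 39.
  So p(λ) = λ³ - 11λ² + 37λ - 39.
Step 2 — look for an integer root (rational root theorem: any rational root is an integer divisor of 39). Testing λ = 3:
  p(3) = 27 - 99 + 111 - 39 = 0  ✓
  Dividing out (λ - 3): p(λ) = (λ - 3)(λ² - 8λ + 13).
Step 3 — remaining eigenvalues from the quadratic λ² - 8λ + 13 = 0:
  Δ = 8² - 4·13 = 64 - 52 = 12,  λ = (8 ± √12)/2 = (8 ± 3.4641)/2 ≈ 5.7321 or 2.2679.
  Sorted: λ_1 = 5.7321,  λ_2 = 3,  λ_3 = 2.2679  (check: sum = 11 = tr ✓).

Step 4 — unit eigenvector for λ_1 ≈ 5.7321: v spans the null space of (Sigma - λ_1 I), whose rows are
  r_1 = (-0.7321, -1, 1),  r_2 = (-1, -2.7321, 0),  r_3 = (1, 0, -2.7321).
  v is orthogonal to every row, so take v ∝ r_1 × r_2 = ((-1)·(0) - (1)·(-2.7321), (1)·(-1) - (-0.7321)·(0), (-0.7321)·(-2.7321) - (-1)·(-1)) ≈ (2.7321, -1, 1).
  Let u = (2.7321, -1, 1).
  ||u|| = √((2.7321)² + (-1)² + (1)²) = √(9.4641) ≈ 3.0764,  v_1 = u/||u|| ≈ (0.8881, -0.3251, 0.3251) (||v_1|| = 1).

λ_1 = 5.7321,  λ_2 = 3,  λ_3 = 2.2679;  v_1 ≈ (0.8881, -0.3251, 0.3251)


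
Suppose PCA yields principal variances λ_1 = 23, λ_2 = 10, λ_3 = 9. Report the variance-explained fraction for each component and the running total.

Step 1 — total variance = trace(Sigma) = Σ λ_i = 23 + 10 + 9 = 42.

Step 2 — fraction explained by component i = λ_i / Σ λ:
  PC1: 23/42 = 0.5476
  PC2: 10/42 = 0.2381
  PC3: 9/42 = 0.2143

Step 3 — cumulative fraction after k components = (λ_1 + ... + λ_k) / Σ λ:
  k = 1: 23/42 = 0.5476
  k = 2: (23 + 10)/42 = 33/42 = 0.7857
  k = 3: (23 + 10 + 9)/42 = 42/42 = 1

Summary (fraction, with percent):

explained: PC1 0.5476 (54.76%), PC2 0.2381 (23.81%), PC3 0.2143 (21.43%);  cumulative: 0.5476, 0.7857, 1


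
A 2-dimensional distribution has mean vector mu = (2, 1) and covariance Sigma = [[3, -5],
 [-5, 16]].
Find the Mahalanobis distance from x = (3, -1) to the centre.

Step 1 — centre the observation: (x - mu) = (1, -2).

Step 2 — invert Sigma. det(Sigma) = 3·16 - (-5)² = 23.
  Sigma^{-1} = (1/det) · [[d, -b], [-b, a]] = [[0.6957, 0.2174],
 [0.2174, 0.1304]].

Step 3 — form the quadratic (x - mu)^T · Sigma^{-1} · (x - mu):
  Sigma^{-1} · (x - mu) = (0.2609, -0.0435).
  (x - mu)^T · [Sigma^{-1} · (x - mu)] = (1)·(0.2609) + (-2)·(-0.0435) = 0.3478.

Step 4 — take square root: d = √(0.3478) ≈ 0.5898.

d(x, mu) = √(0.3478) ≈ 0.5898


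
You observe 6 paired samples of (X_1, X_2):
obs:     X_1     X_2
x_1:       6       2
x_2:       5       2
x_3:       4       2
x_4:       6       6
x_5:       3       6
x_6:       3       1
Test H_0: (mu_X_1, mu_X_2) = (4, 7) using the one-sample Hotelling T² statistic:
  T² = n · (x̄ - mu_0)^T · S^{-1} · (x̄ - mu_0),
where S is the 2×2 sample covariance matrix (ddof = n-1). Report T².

Step 1 — sample mean vector:
  mean(X_1) = (6 + 5 + 4 + 6 + 3 + 3) / 6 = 27/6 = 4.5
  mean(X_2) = (2 + 2 + 2 + 6 + 6 + 1) / 6 = 19/6 = 3.1667
  x̄ = (4.5, 3.1667),  deviation x̄ - mu_0 = (4.5, 3.1667) - (4, 7) = (0.5, -3.8333).

Step 2 — sample covariance matrix, S[i,j] = (1/(n-1)) · Σ_k (x_{k,i} - mean_i) · (x_{k,j} - mean_j), divisor n-1 = 5:
  S[X_1,X_1] = ((1.5)·(1.5) + (0.5)·(0.5) + (-0.5)·(-0.5) + (1.5)·(1.5) + (-1.5)·(-1.5) + (-1.5)·(-1.5)) / 5 = 9.5/5 = 1.9
  S[X_1,X_2] = ((1.5)·(-1.1667) + (0.5)·(-1.1667) + (-0.5)·(-1.1667) + (1.5)·(2.8333) + (-1.5)·(2.8333) + (-1.5)·(-2.1667)) / 5 = 1.5/5 = 0.3
  S[X_2,X_2] = ((-1.1667)·(-1.1667) + (-1.1667)·(-1.1667) + (-1.1667)·(-1.1667) + (2.8333)·(2.8333) + (2.8333)·(2.8333) + (-2.1667)·(-2.1667)) / 5 = 24.8333/5 = 4.9667
  S = [[1.9, 0.3],
 [0.3, 4.9667]].

Step 3 — invert S. det(S) = 1.9·4.9667 - (0.3)² = 9.3467.
  S^{-1} = (1/det) · [[d, -b], [-b, a]] = [[0.5314, -0.0321],
 [-0.0321, 0.2033]].

Step 4 — quadratic form (x̄ - mu_0)^T · S^{-1} · (x̄ - mu_0):
  S^{-1} · (x̄ - mu_0) = (0.3887, -0.7953),
  (x̄ - mu_0)^T · [...] = (0.5)·(0.3887) + (-3.8333)·(-0.7953) = 3.243.

Step 5 — scale by n: T² = 6 · 3.243 = 19.4579.

T² ≈ 19.4579


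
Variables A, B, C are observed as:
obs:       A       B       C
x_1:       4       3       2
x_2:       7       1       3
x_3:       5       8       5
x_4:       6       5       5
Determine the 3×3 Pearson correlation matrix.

Step 1 — column means:
  mean(A) = (4 + 7 + 5 + 6) / 4 = 22/4 = 5.5
  mean(B) = (3 + 1 + 8 + 5) / 4 = 17/4 = 4.25
  mean(C) = (2 + 3 + 5 + 5) / 4 = 15/4 = 3.75

Step 2 — sample variances and covariances s[i,j] = (1/(n-1)) · Σ_k (x_{k,i} - mean_i) · (x_{k,j} - mean_j), with n-1 = 3:
  s[A,A] = ((-1.5)·(-1.5) + (1.5)·(1.5) + (-0.5)·(-0.5) + (0.5)·(0.5)) / 3 = 5/3 = 1.6667
  s[A,B] = ((-1.5)·(-1.25) + (1.5)·(-3.25) + (-0.5)·(3.75) + (0.5)·(0.75)) / 3 = -4.5/3 = -1.5
  s[A,C] = ((-1.5)·(-1.75) + (1.5)·(-0.75) + (-0.5)·(1.25) + (0.5)·(1.25)) / 3 = 1.5/3 = 0.5
  s[B,B] = ((-1.25)·(-1.25) + (-3.25)·(-3.25) + (3.75)·(3.75) + (0.75)·(0.75)) / 3 = 26.75/3 = 8.9167
  s[B,C] = ((-1.25)·(-1.75) + (-3.25)·(-0.75) + (3.75)·(1.25) + (0.75)·(1.25)) / 3 = 10.25/3 = 3.4167
  s[C,C] = ((-1.75)·(-1.75) + (-0.75)·(-0.75) + (1.25)·(1.25) + (1.25)·(1.25)) / 3 = 6.75/3 = 2.25
  Sample standard deviations s_i = √(s[i,i]):
  s(A) = √(1.6667) = 1.291
  s(B) = √(8.9167) = 2.9861
  s(C) = √(2.25) = 1.5

Step 3 — r_{ij} = s_{ij} / (s_i · s_j):
  r[A,A] = 1 (diagonal).
  r[A,B] = -1.5 / (1.291 · 2.9861) = -1.5 / 3.855 = -0.3891
  r[A,C] = 0.5 / (1.291 · 1.5) = 0.5 / 1.9365 = 0.2582
  r[B,B] = 1 (diagonal).
  r[B,C] = 3.4167 / (2.9861 · 1.5) = 3.4167 / 4.4791 = 0.7628
  r[C,C] = 1 (diagonal).

R is symmetric with unit diagonal. Assembling:

R = [[1, -0.3891, 0.2582],
 [-0.3891, 1, 0.7628],
 [0.2582, 0.7628, 1]]


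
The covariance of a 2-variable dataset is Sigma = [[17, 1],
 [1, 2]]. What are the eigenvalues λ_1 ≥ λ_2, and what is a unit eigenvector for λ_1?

Step 1 — characteristic polynomial of 2×2 Sigma:
  det(Sigma - λI) = λ² - trace · λ + det = 0.
  trace = 17 + 2 = 19, det = 17·2 - (1)² = 33.
Step 2 — discriminant:
  Δ = trace² - 4·det = 361 - 132 = 229.
Step 3 — eigenvalues:
  λ = (trace ± √Δ)/2 = (19 ± 15.1327)/2,
  λ_1 = 17.0664,  λ_2 = 1.9336.

Step 4 — unit eigenvector for λ_1: solve (Sigma - λ_1 I)v = 0. First row:
  (17 - 17.0664)·v_x + (1)·v_y = 0, i.e. (-0.0664)·v_x + (1)·v_y = 0,
  so v ∝ (b, λ_1 - a) = (1, 0.0664) = u.
  ||u|| = √((1)² + (0.0664)²) = √(1.0044) ≈ 1.0022,
  v_1 = u/||u|| ≈ (0.9978, 0.0662) (||v_1|| = 1).

λ_1 = 17.0664,  λ_2 = 1.9336;  v_1 ≈ (0.9978, 0.0662)


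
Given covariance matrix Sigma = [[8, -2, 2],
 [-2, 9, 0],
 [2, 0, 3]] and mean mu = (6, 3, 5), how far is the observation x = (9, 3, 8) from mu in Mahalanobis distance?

Step 1 — centre the observation: (x - mu) = (3, 0, 3).

Step 2 — invert Sigma (cofactor / det for 3×3, or solve directly):
  Sigma^{-1} = [[0.1607, 0.0357, -0.1071],
 [0.0357, 0.119, -0.0238],
 [-0.1071, -0.0238, 0.4048]].

Step 3 — form the quadratic (x - mu)^T · Sigma^{-1} · (x - mu):
  Sigma^{-1} · (x - mu) = (0.1607, 0.0357, 0.8929).
  (x - mu)^T · [Sigma^{-1} · (x - mu)] = (3)·(0.1607) + (0)·(0.0357) + (3)·(0.8929) = 3.1607.

Step 4 — take square root: d = √(3.1607) ≈ 1.7778.

d(x, mu) = √(3.1607) ≈ 1.7778


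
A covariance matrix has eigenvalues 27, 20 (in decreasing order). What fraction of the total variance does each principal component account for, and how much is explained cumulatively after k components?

Step 1 — total variance = trace(Sigma) = Σ λ_i = 27 + 20 = 47.

Step 2 — fraction explained by component i = λ_i / Σ λ:
  PC1: 27/47 = 0.5745
  PC2: 20/47 = 0.4255

Step 3 — cumulative fraction after k components = (λ_1 + ... + λ_k) / Σ λ:
  k = 1: 27/47 = 0.5745
  k = 2: (27 + 20)/47 = 47/47 = 1

Summary (fraction, with percent):

explained: PC1 0.5745 (57.45%), PC2 0.4255 (42.55%);  cumulative: 0.5745, 1


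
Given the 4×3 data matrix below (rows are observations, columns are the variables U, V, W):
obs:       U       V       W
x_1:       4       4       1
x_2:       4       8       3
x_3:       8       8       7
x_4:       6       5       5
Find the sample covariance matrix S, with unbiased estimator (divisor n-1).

Step 1 — column means:
  mean(U) = (4 + 4 + 8 + 6) / 4 = 22/4 = 5.5
  mean(V) = (4 + 8 + 8 + 5) / 4 = 25/4 = 6.25
  mean(W) = (1 + 3 + 7 + 5) / 4 = 16/4 = 4

Step 2 — sample covariance S[i,j] = (1/(n-1)) · Σ_k (x_{k,i} - mean_i) · (x_{k,j} - mean_j), with n-1 = 3.
  S[U,U] = ((-1.5)·(-1.5) + (-1.5)·(-1.5) + (2.5)·(2.5) + (0.5)·(0.5)) / 3 = 11/3 = 3.6667
  S[U,V] = ((-1.5)·(-2.25) + (-1.5)·(1.75) + (2.5)·(1.75) + (0.5)·(-1.25)) / 3 = 4.5/3 = 1.5
  S[U,W] = ((-1.5)·(-3) + (-1.5)·(-1) + (2.5)·(3) + (0.5)·(1)) / 3 = 14/3 = 4.6667
  S[V,V] = ((-2.25)·(-2.25) + (1.75)·(1.75) + (1.75)·(1.75) + (-1.25)·(-1.25)) / 3 = 12.75/3 = 4.25
  S[V,W] = ((-2.25)·(-3) + (1.75)·(-1) + (1.75)·(3) + (-1.25)·(1)) / 3 = 9/3 = 3
  S[W,W] = ((-3)·(-3) + (-1)·(-1) + (3)·(3) + (1)·(1)) / 3 = 20/3 = 6.6667

S is symmetric (S[j,i] = S[i,j]). Assembling:

S = [[3.6667, 1.5, 4.6667],
 [1.5, 4.25, 3],
 [4.6667, 3, 6.6667]]


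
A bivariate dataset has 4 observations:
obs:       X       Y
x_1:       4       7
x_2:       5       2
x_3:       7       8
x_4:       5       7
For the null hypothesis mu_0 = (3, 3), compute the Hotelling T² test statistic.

Step 1 — sample mean vector:
  mean(X) = (4 + 5 + 7 + 5) / 4 = 21/4 = 5.25
  mean(Y) = (7 + 2 + 8 + 7) / 4 = 24/4 = 6
  x̄ = (5.25, 6),  deviation x̄ - mu_0 = (5.25, 6) - (3, 3) = (2.25, 3).

Step 2 — sample covariance matrix, S[i,j] = (1/(n-1)) · Σ_k (x_{k,i} - mean_i) · (x_{k,j} - mean_j), divisor n-1 = 3:
  S[X,X] = ((-1.25)·(-1.25) + (-0.25)·(-0.25) + (1.75)·(1.75) + (-0.25)·(-0.25)) / 3 = 4.75/3 = 1.5833
  S[X,Y] = ((-1.25)·(1) + (-0.25)·(-4) + (1.75)·(2) + (-0.25)·(1)) / 3 = 3/3 = 1
  S[Y,Y] = ((1)·(1) + (-4)·(-4) + (2)·(2) + (1)·(1)) / 3 = 22/3 = 7.3333
  S = [[1.5833, 1],
 [1, 7.3333]].

Step 3 — invert S. det(S) = 1.5833·7.3333 - (1)² = 10.6111.
  S^{-1} = (1/det) · [[d, -b], [-b, a]] = [[0.6911, -0.0942],
 [-0.0942, 0.1492]].

Step 4 — quadratic form (x̄ - mu_0)^T · S^{-1} · (x̄ - mu_0):
  S^{-1} · (x̄ - mu_0) = (1.2723, 0.2356),
  (x̄ - mu_0)^T · [...] = (2.25)·(1.2723) + (3)·(0.2356) = 3.5694.

Step 5 — scale by n: T² = 4 · 3.5694 = 14.2775.

T² ≈ 14.2775


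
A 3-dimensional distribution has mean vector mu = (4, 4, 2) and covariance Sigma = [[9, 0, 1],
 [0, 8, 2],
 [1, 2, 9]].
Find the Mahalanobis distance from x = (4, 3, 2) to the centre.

Step 1 — centre the observation: (x - mu) = (0, -1, 0).

Step 2 — invert Sigma (cofactor / det for 3×3, or solve directly):
  Sigma^{-1} = [[0.1126, 0.0033, -0.0132],
 [0.0033, 0.1325, -0.0298],
 [-0.0132, -0.0298, 0.1192]].

Step 3 — form the quadratic (x - mu)^T · Sigma^{-1} · (x - mu):
  Sigma^{-1} · (x - mu) = (-0.0033, -0.1325, 0.0298).
  (x - mu)^T · [Sigma^{-1} · (x - mu)] = (0)·(-0.0033) + (-1)·(-0.1325) + (0)·(0.0298) = 0.1325.

Step 4 — take square root: d = √(0.1325) ≈ 0.3639.

d(x, mu) = √(0.1325) ≈ 0.3639


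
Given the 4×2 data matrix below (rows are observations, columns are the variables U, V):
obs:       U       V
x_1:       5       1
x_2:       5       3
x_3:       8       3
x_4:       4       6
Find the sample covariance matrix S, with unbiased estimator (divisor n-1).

Step 1 — column means:
  mean(U) = (5 + 5 + 8 + 4) / 4 = 22/4 = 5.5
  mean(V) = (1 + 3 + 3 + 6) / 4 = 13/4 = 3.25

Step 2 — sample covariance S[i,j] = (1/(n-1)) · Σ_k (x_{k,i} - mean_i) · (x_{k,j} - mean_j), with n-1 = 3.
  S[U,U] = ((-0.5)·(-0.5) + (-0.5)·(-0.5) + (2.5)·(2.5) + (-1.5)·(-1.5)) / 3 = 9/3 = 3
  S[U,V] = ((-0.5)·(-2.25) + (-0.5)·(-0.25) + (2.5)·(-0.25) + (-1.5)·(2.75)) / 3 = -3.5/3 = -1.1667
  S[V,V] = ((-2.25)·(-2.25) + (-0.25)·(-0.25) + (-0.25)·(-0.25) + (2.75)·(2.75)) / 3 = 12.75/3 = 4.25

S is symmetric (S[j,i] = S[i,j]). Assembling:

S = [[3, -1.1667],
 [-1.1667, 4.25]]


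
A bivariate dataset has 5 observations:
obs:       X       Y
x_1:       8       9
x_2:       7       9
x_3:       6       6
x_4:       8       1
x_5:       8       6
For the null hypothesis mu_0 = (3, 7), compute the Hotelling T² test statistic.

Step 1 — sample mean vector:
  mean(X) = (8 + 7 + 6 + 8 + 8) / 5 = 37/5 = 7.4
  mean(Y) = (9 + 9 + 6 + 1 + 6) / 5 = 31/5 = 6.2
  x̄ = (7.4, 6.2),  deviation x̄ - mu_0 = (7.4, 6.2) - (3, 7) = (4.4, -0.8).

Step 2 — sample covariance matrix, S[i,j] = (1/(n-1)) · Σ_k (x_{k,i} - mean_i) · (x_{k,j} - mean_j), divisor n-1 = 4:
  S[X,X] = ((0.6)·(0.6) + (-0.4)·(-0.4) + (-1.4)·(-1.4) + (0.6)·(0.6) + (0.6)·(0.6)) / 4 = 3.2/4 = 0.8
  S[X,Y] = ((0.6)·(2.8) + (-0.4)·(2.8) + (-1.4)·(-0.2) + (0.6)·(-5.2) + (0.6)·(-0.2)) / 4 = -2.4/4 = -0.6
  S[Y,Y] = ((2.8)·(2.8) + (2.8)·(2.8) + (-0.2)·(-0.2) + (-5.2)·(-5.2) + (-0.2)·(-0.2)) / 4 = 42.8/4 = 10.7
  S = [[0.8, -0.6],
 [-0.6, 10.7]].

Step 3 — invert S. det(S) = 0.8·10.7 - (-0.6)² = 8.2.
  S^{-1} = (1/det) · [[d, -b], [-b, a]] = [[1.3049, 0.0732],
 [0.0732, 0.0976]].

Step 4 — quadratic form (x̄ - mu_0)^T · S^{-1} · (x̄ - mu_0):
  S^{-1} · (x̄ - mu_0) = (5.6829, 0.2439),
  (x̄ - mu_0)^T · [...] = (4.4)·(5.6829) + (-0.8)·(0.2439) = 24.8098.

Step 5 — scale by n: T² = 5 · 24.8098 = 124.0488.

T² ≈ 124.0488


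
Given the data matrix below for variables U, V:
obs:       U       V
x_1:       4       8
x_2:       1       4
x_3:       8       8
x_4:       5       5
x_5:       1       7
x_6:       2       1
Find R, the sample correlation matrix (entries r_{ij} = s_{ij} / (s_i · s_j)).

Step 1 — column means:
  mean(U) = (4 + 1 + 8 + 5 + 1 + 2) / 6 = 21/6 = 3.5
  mean(V) = (8 + 4 + 8 + 5 + 7 + 1) / 6 = 33/6 = 5.5

Step 2 — sample variances and covariances s[i,j] = (1/(n-1)) · Σ_k (x_{k,i} - mean_i) · (x_{k,j} - mean_j), with n-1 = 5:
  s[U,U] = ((0.5)·(0.5) + (-2.5)·(-2.5) + (4.5)·(4.5) + (1.5)·(1.5) + (-2.5)·(-2.5) + (-1.5)·(-1.5)) / 5 = 37.5/5 = 7.5
  s[U,V] = ((0.5)·(2.5) + (-2.5)·(-1.5) + (4.5)·(2.5) + (1.5)·(-0.5) + (-2.5)·(1.5) + (-1.5)·(-4.5)) / 5 = 18.5/5 = 3.7
  s[V,V] = ((2.5)·(2.5) + (-1.5)·(-1.5) + (2.5)·(2.5) + (-0.5)·(-0.5) + (1.5)·(1.5) + (-4.5)·(-4.5)) / 5 = 37.5/5 = 7.5
  Sample standard deviations s_i = √(s[i,i]):
  s(U) = √(7.5) = 2.7386
  s(V) = √(7.5) = 2.7386

Step 3 — r_{ij} = s_{ij} / (s_i · s_j):
  r[U,U] = 1 (diagonal).
  r[U,V] = 3.7 / (2.7386 · 2.7386) = 3.7 / 7.5 = 0.4933
  r[V,V] = 1 (diagonal).

R is symmetric with unit diagonal. Assembling:

R = [[1, 0.4933],
 [0.4933, 1]]


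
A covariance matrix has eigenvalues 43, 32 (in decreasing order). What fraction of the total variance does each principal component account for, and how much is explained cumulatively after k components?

Step 1 — total variance = trace(Sigma) = Σ λ_i = 43 + 32 = 75.

Step 2 — fraction explained by component i = λ_i / Σ λ:
  PC1: 43/75 = 0.5733
  PC2: 32/75 = 0.4267

Step 3 — cumulative fraction after k components = (λ_1 + ... + λ_k) / Σ λ:
  k = 1: 43/75 = 0.5733
  k = 2: (43 + 32)/75 = 75/75 = 1

Summary (fraction, with percent):

explained: PC1 0.5733 (57.33%), PC2 0.4267 (42.67%);  cumulative: 0.5733, 1


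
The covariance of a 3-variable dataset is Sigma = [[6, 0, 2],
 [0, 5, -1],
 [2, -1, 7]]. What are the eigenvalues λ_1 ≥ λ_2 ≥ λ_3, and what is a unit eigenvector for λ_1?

Step 1 — characteristic polynomial p(λ) = det(λI - Sigma) = λ³ - tr·λ² + c_1·λ - det, where tr = trace, c_1 = sum of the principal 2×2 minors, det = det(Sigma):
  tr = 6 + 5 + 7 = 18,
  c_1 = (6·5 - (0)²) + (6·7 - (2)²) + (5·7 - (-1)²) = 30 + 38 + 34 = 102,
  det = 6·(5·7 - (-1)²) - (0)·((0)·7 - (-1)·(2)) + (2)·((0)·(-1) - 5·(2)) = 6·(34) - (0)·(2) + (2)·(-10) = 184.
  So p(λ) = λ³ - 18λ² + 102λ - 184.
Step 2 — look for an integer root (rational root theorem: any rational root is an integer divisor of 184). Testing λ = 4:
  p(4) = 64 - 288 + 408 - 184 = 0  ✓
  Dividing out (λ - 4): p(λ) = (λ - 4)(λ² - 14λ + 46).
Step 3 — remaining eigenvalues from the quadratic λ² - 14λ + 46 = 0:
  Δ = 14² - 4·46 = 196 - 184 = 12,  λ = (14 ± √12)/2 = (14 ± 3.4641)/2 ≈ 8.7321 or 5.2679.
  Sorted: λ_1 = 8.7321,  λ_2 = 5.2679,  λ_3 = 4  (check: sum = 18 = tr ✓).

Step 4 — unit eigenvector for λ_1 ≈ 8.7321: v spans the null space of (Sigma - λ_1 I), whose rows are
  r_1 = (-2.7321, 0, 2),  r_2 = (0, -3.7321, -1),  r_3 = (2, -1, -1.7321).
  v is orthogonal to every row, so take v ∝ r_1 × r_2 = ((0)·(-1) - (2)·(-3.7321), (2)·(0) - (-2.7321)·(-1), (-2.7321)·(-3.7321) - (0)·(0)) ≈ (7.4641, -2.7321, 10.1962).
  Let u = (7.4641, -2.7321, 10.1962).
  ||u|| = √((7.4641)² + (-2.7321)² + (10.1962)²) = √(167.1384) ≈ 12.9282,  v_1 = u/||u|| ≈ (0.5774, -0.2113, 0.7887) (||v_1|| = 1).

λ_1 = 8.7321,  λ_2 = 5.2679,  λ_3 = 4;  v_1 ≈ (0.5774, -0.2113, 0.7887)


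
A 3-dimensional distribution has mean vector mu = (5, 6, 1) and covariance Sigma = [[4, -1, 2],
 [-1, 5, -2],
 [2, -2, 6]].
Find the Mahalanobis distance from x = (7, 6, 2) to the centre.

Step 1 — centre the observation: (x - mu) = (2, 0, 1).

Step 2 — invert Sigma (cofactor / det for 3×3, or solve directly):
  Sigma^{-1} = [[0.3023, 0.0233, -0.093],
 [0.0233, 0.2326, 0.0698],
 [-0.093, 0.0698, 0.2209]].

Step 3 — form the quadratic (x - mu)^T · Sigma^{-1} · (x - mu):
  Sigma^{-1} · (x - mu) = (0.5116, 0.1163, 0.0349).
  (x - mu)^T · [Sigma^{-1} · (x - mu)] = (2)·(0.5116) + (0)·(0.1163) + (1)·(0.0349) = 1.0581.

Step 4 — take square root: d = √(1.0581) ≈ 1.0287.

d(x, mu) = √(1.0581) ≈ 1.0287


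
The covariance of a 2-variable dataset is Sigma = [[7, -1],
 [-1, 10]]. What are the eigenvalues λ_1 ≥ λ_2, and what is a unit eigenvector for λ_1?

Step 1 — characteristic polynomial of 2×2 Sigma:
  det(Sigma - λI) = λ² - trace · λ + det = 0.
  trace = 7 + 10 = 17, det = 7·10 - (-1)² = 69.
Step 2 — discriminant:
  Δ = trace² - 4·det = 289 - 276 = 13.
Step 3 — eigenvalues:
  λ = (trace ± √Δ)/2 = (17 ± 3.6056)/2,
  λ_1 = 10.3028,  λ_2 = 6.6972.

Step 4 — unit eigenvector for λ_1: solve (Sigma - λ_1 I)v = 0. First row:
  (7 - 10.3028)·v_x + (-1)·v_y = 0, i.e. (-3.3028)·v_x + (-1)·v_y = 0,
  so v ∝ (b, λ_1 - a) = (-1, 3.3028); multiply by -1 so the first entry is positive: u = (1, -3.3028).
  ||u|| = √((1)² + (-3.3028)²) = √(11.9083) ≈ 3.4508,
  v_1 = u/||u|| ≈ (0.2898, -0.9571) (||v_1|| = 1).

λ_1 = 10.3028,  λ_2 = 6.6972;  v_1 ≈ (0.2898, -0.9571)


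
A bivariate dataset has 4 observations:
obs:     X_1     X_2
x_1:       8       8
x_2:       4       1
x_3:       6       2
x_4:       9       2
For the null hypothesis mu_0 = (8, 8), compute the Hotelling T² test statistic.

Step 1 — sample mean vector:
  mean(X_1) = (8 + 4 + 6 + 9) / 4 = 27/4 = 6.75
  mean(X_2) = (8 + 1 + 2 + 2) / 4 = 13/4 = 3.25
  x̄ = (6.75, 3.25),  deviation x̄ - mu_0 = (6.75, 3.25) - (8, 8) = (-1.25, -4.75).

Step 2 — sample covariance matrix, S[i,j] = (1/(n-1)) · Σ_k (x_{k,i} - mean_i) · (x_{k,j} - mean_j), divisor n-1 = 3:
  S[X_1,X_1] = ((1.25)·(1.25) + (-2.75)·(-2.75) + (-0.75)·(-0.75) + (2.25)·(2.25)) / 3 = 14.75/3 = 4.9167
  S[X_1,X_2] = ((1.25)·(4.75) + (-2.75)·(-2.25) + (-0.75)·(-1.25) + (2.25)·(-1.25)) / 3 = 10.25/3 = 3.4167
  S[X_2,X_2] = ((4.75)·(4.75) + (-2.25)·(-2.25) + (-1.25)·(-1.25) + (-1.25)·(-1.25)) / 3 = 30.75/3 = 10.25
  S = [[4.9167, 3.4167],
 [3.4167, 10.25]].

Step 3 — invert S. det(S) = 4.9167·10.25 - (3.4167)² = 38.7222.
  S^{-1} = (1/det) · [[d, -b], [-b, a]] = [[0.2647, -0.0882],
 [-0.0882, 0.127]].

Step 4 — quadratic form (x̄ - mu_0)^T · S^{-1} · (x̄ - mu_0):
  S^{-1} · (x̄ - mu_0) = (0.0882, -0.4928),
  (x̄ - mu_0)^T · [...] = (-1.25)·(0.0882) + (-4.75)·(-0.4928) = 2.2306.

Step 5 — scale by n: T² = 4 · 2.2306 = 8.9225.

T² ≈ 8.9225


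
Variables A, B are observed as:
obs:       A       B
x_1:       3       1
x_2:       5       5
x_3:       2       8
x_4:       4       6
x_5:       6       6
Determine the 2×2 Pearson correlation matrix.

Step 1 — column means:
  mean(A) = (3 + 5 + 2 + 4 + 6) / 5 = 20/5 = 4
  mean(B) = (1 + 5 + 8 + 6 + 6) / 5 = 26/5 = 5.2

Step 2 — sample variances and covariances s[i,j] = (1/(n-1)) · Σ_k (x_{k,i} - mean_i) · (x_{k,j} - mean_j), with n-1 = 4:
  s[A,A] = ((-1)·(-1) + (1)·(1) + (-2)·(-2) + (0)·(0) + (2)·(2)) / 4 = 10/4 = 2.5
  s[A,B] = ((-1)·(-4.2) + (1)·(-0.2) + (-2)·(2.8) + (0)·(0.8) + (2)·(0.8)) / 4 = 0/4 = 0
  s[B,B] = ((-4.2)·(-4.2) + (-0.2)·(-0.2) + (2.8)·(2.8) + (0.8)·(0.8) + (0.8)·(0.8)) / 4 = 26.8/4 = 6.7
  Sample standard deviations s_i = √(s[i,i]):
  s(A) = √(2.5) = 1.5811
  s(B) = √(6.7) = 2.5884

Step 3 — r_{ij} = s_{ij} / (s_i · s_j):
  r[A,A] = 1 (diagonal).
  r[A,B] = 0 / (1.5811 · 2.5884) = 0 / 4.0927 = 0
  r[B,B] = 1 (diagonal).

R is symmetric with unit diagonal. Assembling:

R = [[1, 0],
 [0, 1]]


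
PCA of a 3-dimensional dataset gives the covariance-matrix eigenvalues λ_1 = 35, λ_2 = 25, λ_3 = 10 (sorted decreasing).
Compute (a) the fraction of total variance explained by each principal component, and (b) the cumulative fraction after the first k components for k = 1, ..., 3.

Step 1 — total variance = trace(Sigma) = Σ λ_i = 35 + 25 + 10 = 70.

Step 2 — fraction explained by component i = λ_i / Σ λ:
  PC1: 35/70 = 0.5
  PC2: 25/70 = 0.3571
  PC3: 10/70 = 0.1429

Step 3 — cumulative fraction after k components = (λ_1 + ... + λ_k) / Σ λ:
  k = 1: 35/70 = 0.5
  k = 2: (35 + 25)/70 = 60/70 = 0.8571
  k = 3: (35 + 25 + 10)/70 = 70/70 = 1

Summary (fraction, with percent):

explained: PC1 0.5 (50%), PC2 0.3571 (35.71%), PC3 0.1429 (14.29%);  cumulative: 0.5, 0.8571, 1


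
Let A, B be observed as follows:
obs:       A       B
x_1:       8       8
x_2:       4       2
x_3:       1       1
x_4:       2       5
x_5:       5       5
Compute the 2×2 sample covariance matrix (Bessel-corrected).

Step 1 — column means:
  mean(A) = (8 + 4 + 1 + 2 + 5) / 5 = 20/5 = 4
  mean(B) = (8 + 2 + 1 + 5 + 5) / 5 = 21/5 = 4.2

Step 2 — sample covariance S[i,j] = (1/(n-1)) · Σ_k (x_{k,i} - mean_i) · (x_{k,j} - mean_j), with n-1 = 4.
  S[A,A] = ((4)·(4) + (0)·(0) + (-3)·(-3) + (-2)·(-2) + (1)·(1)) / 4 = 30/4 = 7.5
  S[A,B] = ((4)·(3.8) + (0)·(-2.2) + (-3)·(-3.2) + (-2)·(0.8) + (1)·(0.8)) / 4 = 24/4 = 6
  S[B,B] = ((3.8)·(3.8) + (-2.2)·(-2.2) + (-3.2)·(-3.2) + (0.8)·(0.8) + (0.8)·(0.8)) / 4 = 30.8/4 = 7.7

S is symmetric (S[j,i] = S[i,j]). Assembling:

S = [[7.5, 6],
 [6, 7.7]]
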